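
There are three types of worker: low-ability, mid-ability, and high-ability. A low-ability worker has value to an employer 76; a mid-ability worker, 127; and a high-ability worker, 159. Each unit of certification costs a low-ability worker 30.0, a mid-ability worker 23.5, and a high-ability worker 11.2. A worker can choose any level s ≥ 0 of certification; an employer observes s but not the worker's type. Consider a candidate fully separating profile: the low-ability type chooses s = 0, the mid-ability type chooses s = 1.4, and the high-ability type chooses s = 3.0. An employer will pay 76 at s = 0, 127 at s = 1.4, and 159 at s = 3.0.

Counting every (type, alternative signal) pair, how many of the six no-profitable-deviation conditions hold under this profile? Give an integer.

5

Low-ability (own payoff 76): to s=1.4 gives 127 − 30.0×1.4 = 85 → profitable ✗; to s=3.0 gives 159 − 30.0×3.0 = 69 → no gain ✓.
High-ability (own payoff 159 − 11.2×3.0 = 125.4): to s=0 gives 76 → no gain ✓; to s=1.4 gives 127 − 11.2×1.4 = 111.32 → no gain ✓.
Mid-ability (own payoff 127 − 23.5×1.4 = 94.1): to s=0 gives 76 → no gain ✓; to s=3.0 gives 159 − 23.5×3.0 = 88.5 → no gain ✓.
5 of the 6 constraints hold; not an equilibrium.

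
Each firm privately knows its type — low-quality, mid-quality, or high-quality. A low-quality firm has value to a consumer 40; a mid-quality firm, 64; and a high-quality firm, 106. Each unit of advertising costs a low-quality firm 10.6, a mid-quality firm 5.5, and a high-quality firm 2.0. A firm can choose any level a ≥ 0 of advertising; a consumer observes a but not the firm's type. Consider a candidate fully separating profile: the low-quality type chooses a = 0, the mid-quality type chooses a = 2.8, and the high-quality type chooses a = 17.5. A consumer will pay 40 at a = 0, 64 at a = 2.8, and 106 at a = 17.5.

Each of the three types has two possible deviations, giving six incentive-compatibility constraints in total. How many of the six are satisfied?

Mid-quality (own payoff 64 − 5.5×2.8 = 48.6): to a=0 gives 40 → no gain ✓; to a=17.5 gives 106 − 5.5×17.5 = 9.75 → no gain ✓.
Low-quality (own payoff 40): to a=2.8 gives 64 − 10.6×2.8 = 34.32 → no gain ✓; to a=17.5 gives 106 − 10.6×17.5 = -79.5 → no gain ✓.
High-quality (own payoff 106 − 2.0×17.5 = 71): to a=0 gives 40 → no gain ✓; to a=2.8 gives 64 − 2.0×2.8 = 58.4 → no gain ✓.
6 of the 6 constraints hold; this profile is a separating equilibrium.

6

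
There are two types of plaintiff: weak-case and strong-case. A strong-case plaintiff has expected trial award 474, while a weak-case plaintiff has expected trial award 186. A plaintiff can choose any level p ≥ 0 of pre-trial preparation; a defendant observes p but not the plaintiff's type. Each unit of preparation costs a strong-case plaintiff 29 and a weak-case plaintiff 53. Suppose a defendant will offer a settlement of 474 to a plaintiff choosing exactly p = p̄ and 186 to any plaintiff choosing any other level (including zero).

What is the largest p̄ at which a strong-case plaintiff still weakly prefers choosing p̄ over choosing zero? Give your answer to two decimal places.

Choosing p̄ yields the strong-case type 474 − 29·p̄; choosing zero yields 186.
The strong-case type is indifferent at 474 − 29·p̄ = 186, i.e. p̄ = (474 − 186) / 29 ≈ 9.93.
For any p̄ above 9.93 the strong-case type would rather pool at zero, so separation collapses.

9.93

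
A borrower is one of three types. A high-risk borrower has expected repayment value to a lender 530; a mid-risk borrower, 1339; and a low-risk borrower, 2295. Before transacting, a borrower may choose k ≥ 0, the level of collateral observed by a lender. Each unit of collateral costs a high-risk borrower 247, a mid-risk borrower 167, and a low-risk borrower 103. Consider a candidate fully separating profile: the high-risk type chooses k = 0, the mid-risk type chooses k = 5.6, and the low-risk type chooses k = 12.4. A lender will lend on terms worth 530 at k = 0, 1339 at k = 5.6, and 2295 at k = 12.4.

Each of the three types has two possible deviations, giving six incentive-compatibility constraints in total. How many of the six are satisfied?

5

Low-risk (own payoff 2295 − 103×12.4 = 1017.8): to k=0 gives 530 → no gain ✓; to k=5.6 gives 1339 − 103×5.6 = 762.2 → no gain ✓.
High-risk (own payoff 530): to k=5.6 gives 1339 − 247×5.6 = -44.2 → no gain ✓; to k=12.4 gives 2295 − 247×12.4 = -767.8 → no gain ✓.
Mid-risk (own payoff 1339 − 167×5.6 = 403.8): to k=0 gives 530 → profitable ✗; to k=12.4 gives 2295 − 167×12.4 = 224.2 → no gain ✓.
5 of the 6 constraints hold; not an equilibrium.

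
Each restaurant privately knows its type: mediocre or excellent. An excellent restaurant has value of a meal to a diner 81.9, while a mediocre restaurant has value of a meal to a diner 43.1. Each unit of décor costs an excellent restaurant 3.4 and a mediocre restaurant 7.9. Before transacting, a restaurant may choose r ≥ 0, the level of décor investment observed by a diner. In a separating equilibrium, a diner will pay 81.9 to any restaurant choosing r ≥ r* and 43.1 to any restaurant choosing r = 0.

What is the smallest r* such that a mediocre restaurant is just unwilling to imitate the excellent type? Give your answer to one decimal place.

A mediocre restaurant choosing r = 0 receives 43.1.
Imitating at r* instead would pay 81.9 at cost 7.9·r*, netting 81.9 − 7.9·r*.
Indifference: 43.1 = 81.9 − 7.9·r*, so r* = (81.9 − 43.1) / 7.9 ≈ 4.9.
This is the mediocre type's binding incentive-compatibility constraint; any r ≥ 4.9 sustains separation on that side.

4.9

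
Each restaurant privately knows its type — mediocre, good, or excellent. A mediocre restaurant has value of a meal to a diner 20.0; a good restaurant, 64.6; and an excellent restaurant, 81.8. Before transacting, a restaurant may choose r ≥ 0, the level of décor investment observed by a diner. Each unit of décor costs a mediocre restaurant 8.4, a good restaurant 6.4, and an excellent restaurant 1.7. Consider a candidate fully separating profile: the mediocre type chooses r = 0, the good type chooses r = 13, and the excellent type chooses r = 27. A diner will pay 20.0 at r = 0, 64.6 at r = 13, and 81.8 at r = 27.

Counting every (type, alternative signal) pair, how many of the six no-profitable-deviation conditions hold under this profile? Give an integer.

4

Good (own payoff 64.6 − 6.4×13 = -18.6): to r=0 gives 20.0 → profitable ✗; to r=27 gives 81.8 − 6.4×27 = -91 → no gain ✓.
Excellent (own payoff 81.8 − 1.7×27 = 35.9): to r=0 gives 20.0 → no gain ✓; to r=13 gives 64.6 − 1.7×13 = 42.5 → profitable ✗.
Mediocre (own payoff 20.0): to r=13 gives 64.6 − 8.4×13 = -44.6 → no gain ✓; to r=27 gives 81.8 − 8.4×27 = -145 → no gain ✓.
4 of the 6 constraints hold; not an equilibrium.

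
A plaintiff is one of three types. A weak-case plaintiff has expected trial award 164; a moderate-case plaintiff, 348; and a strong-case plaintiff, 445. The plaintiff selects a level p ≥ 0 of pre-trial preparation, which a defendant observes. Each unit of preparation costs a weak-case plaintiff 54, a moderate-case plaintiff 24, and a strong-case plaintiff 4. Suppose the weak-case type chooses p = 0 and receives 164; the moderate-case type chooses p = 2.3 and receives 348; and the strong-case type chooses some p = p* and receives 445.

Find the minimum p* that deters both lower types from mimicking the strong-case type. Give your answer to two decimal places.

6.34

Weak-case type (on-path payoff 164) won't mimic when 164 ≥ 445 − 54·p*, i.e. p* ≥ 5.20.
Moderate-case type (on-path payoff 348 − 24×2.3 = 292.8) won't mimic when 292.8 ≥ 445 − 24·p*, i.e. p* ≥ 6.34.
Both must hold, so p* = max(5.20, 6.34) = 6.34. The moderate-case type's constraint binds.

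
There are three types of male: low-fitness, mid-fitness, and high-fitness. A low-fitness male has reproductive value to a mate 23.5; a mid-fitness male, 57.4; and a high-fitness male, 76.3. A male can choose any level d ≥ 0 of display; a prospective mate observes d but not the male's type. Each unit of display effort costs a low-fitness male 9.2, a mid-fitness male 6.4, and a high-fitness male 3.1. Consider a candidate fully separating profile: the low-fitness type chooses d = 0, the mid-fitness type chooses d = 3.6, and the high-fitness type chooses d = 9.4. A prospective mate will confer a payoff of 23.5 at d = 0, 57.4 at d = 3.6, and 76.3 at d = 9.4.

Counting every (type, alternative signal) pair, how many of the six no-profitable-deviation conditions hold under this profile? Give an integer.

High-fitness (own payoff 76.3 − 3.1×9.4 = 47.16): to d=0 gives 23.5 → no gain ✓; to d=3.6 gives 57.4 − 3.1×3.6 = 46.24 → no gain ✓.
Mid-fitness (own payoff 57.4 − 6.4×3.6 = 34.36): to d=0 gives 23.5 → no gain ✓; to d=9.4 gives 76.3 − 6.4×9.4 = 16.14 → no gain ✓.
Low-fitness (own payoff 23.5): to d=3.6 gives 57.4 − 9.2×3.6 = 24.28 → profitable ✗; to d=9.4 gives 76.3 − 9.2×9.4 = -10.18 → no gain ✓.
5 of the 6 constraints hold; not an equilibrium.

5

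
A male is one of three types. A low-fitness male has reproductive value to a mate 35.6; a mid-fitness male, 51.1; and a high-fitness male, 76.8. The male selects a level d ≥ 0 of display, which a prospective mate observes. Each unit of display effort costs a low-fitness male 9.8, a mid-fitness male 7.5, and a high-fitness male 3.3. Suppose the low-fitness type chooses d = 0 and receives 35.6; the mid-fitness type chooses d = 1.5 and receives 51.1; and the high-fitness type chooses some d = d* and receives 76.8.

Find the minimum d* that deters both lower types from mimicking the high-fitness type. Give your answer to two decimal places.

4.93

Low-fitness type (on-path payoff 35.6) won't mimic when 35.6 ≥ 76.8 − 9.8·d*, i.e. d* ≥ 4.20.
Mid-fitness type (on-path payoff 51.1 − 7.5×1.5 = 39.85) won't mimic when 39.85 ≥ 76.8 − 7.5·d*, i.e. d* ≥ 4.93.
Both must hold, so d* = max(4.20, 4.93) = 4.93. The mid-fitness type's constraint binds.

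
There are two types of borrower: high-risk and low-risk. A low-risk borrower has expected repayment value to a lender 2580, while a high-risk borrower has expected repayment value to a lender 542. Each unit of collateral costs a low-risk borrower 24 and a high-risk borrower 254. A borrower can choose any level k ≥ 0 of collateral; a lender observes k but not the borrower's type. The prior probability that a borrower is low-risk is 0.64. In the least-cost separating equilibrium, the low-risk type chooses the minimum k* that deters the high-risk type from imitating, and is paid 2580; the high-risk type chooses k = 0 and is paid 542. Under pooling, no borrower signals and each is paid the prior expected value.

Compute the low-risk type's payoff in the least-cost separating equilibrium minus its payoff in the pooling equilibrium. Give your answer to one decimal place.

Least-cost separating signal: k* solves 542 = 2580 − 254·k*, so k* = (2580 − 542)/254 ≈ 8.0236.
Low-risk type's separating payoff: 2580 − 24 × k* = 2580 − 24 × (2580 − 542)/254 = 2580 − 48912/254 ≈ 2387.433.
Pooling payoff: 0.64 × 2580 + 0.36 × 542 = 1846.32.
Difference: 2387.433 − 1846.32 = 541.113, i.e. 541.1 to one decimal place.
The low-risk type prefers to separate.

541.1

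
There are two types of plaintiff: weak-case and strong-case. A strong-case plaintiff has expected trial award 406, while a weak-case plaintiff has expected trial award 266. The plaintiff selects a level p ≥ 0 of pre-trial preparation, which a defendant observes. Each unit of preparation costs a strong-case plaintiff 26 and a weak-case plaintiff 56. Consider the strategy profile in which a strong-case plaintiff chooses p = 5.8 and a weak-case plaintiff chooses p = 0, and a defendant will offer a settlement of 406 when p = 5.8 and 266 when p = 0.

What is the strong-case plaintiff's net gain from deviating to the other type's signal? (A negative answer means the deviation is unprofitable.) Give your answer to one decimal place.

Playing p = 5.8 the strong-case plaintiff receives 406 − 26 × 5.8 = 255.2.
Deviating to p = 0 yields 266 instead.
Gain from deviating: 266 − 255.2 = 10.8.
The gain is positive, so the strong-case type's incentive-compatibility constraint is violated — this profile is not a separating equilibrium.

10.8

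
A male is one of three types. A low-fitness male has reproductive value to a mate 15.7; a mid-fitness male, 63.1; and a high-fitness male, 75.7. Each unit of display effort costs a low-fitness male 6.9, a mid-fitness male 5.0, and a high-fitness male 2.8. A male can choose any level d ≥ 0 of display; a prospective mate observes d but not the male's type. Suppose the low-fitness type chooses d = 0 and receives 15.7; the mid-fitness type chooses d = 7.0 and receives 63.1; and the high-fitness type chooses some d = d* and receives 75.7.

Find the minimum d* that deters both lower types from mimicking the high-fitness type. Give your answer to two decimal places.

Low-fitness type (on-path payoff 15.7) won't mimic when 15.7 ≥ 75.7 − 6.9·d*, i.e. d* ≥ 8.70.
Mid-fitness type (on-path payoff 63.1 − 5.0×7.0 = 28.1) won't mimic when 28.1 ≥ 75.7 − 5.0·d*, i.e. d* ≥ 9.52.
Both must hold, so d* = max(8.70, 9.52) = 9.52. The mid-fitness type's constraint binds.

9.52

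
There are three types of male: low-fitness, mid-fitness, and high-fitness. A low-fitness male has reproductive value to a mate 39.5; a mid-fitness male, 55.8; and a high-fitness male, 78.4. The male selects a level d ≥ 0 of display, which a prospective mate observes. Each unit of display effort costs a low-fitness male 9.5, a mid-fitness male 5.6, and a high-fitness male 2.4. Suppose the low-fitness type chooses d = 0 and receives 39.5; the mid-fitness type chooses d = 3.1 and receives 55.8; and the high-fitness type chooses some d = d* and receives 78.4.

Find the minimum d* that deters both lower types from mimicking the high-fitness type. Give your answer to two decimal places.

Mid-fitness type (on-path payoff 55.8 − 5.6×3.1 = 38.44) won't mimic when 38.44 ≥ 78.4 − 5.6·d*, i.e. d* ≥ 7.14.
Low-fitness type (on-path payoff 39.5) won't mimic when 39.5 ≥ 78.4 − 9.5·d*, i.e. d* ≥ 4.09.
Both must hold, so d* = max(4.09, 7.14) = 7.14. The mid-fitness type's constraint binds.

7.14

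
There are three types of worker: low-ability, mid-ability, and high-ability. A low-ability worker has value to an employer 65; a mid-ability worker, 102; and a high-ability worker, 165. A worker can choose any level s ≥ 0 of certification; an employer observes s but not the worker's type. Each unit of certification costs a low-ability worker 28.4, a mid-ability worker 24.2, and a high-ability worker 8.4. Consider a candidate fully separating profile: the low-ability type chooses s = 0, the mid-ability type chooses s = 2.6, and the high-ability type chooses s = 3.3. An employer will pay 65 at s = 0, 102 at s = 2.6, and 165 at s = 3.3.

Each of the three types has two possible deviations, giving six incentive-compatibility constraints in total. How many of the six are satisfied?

3

High-ability (own payoff 165 − 8.4×3.3 = 137.28): to s=0 gives 65 → no gain ✓; to s=2.6 gives 102 − 8.4×2.6 = 80.16 → no gain ✓.
Low-ability (own payoff 65): to s=2.6 gives 102 − 28.4×2.6 = 28.16 → no gain ✓; to s=3.3 gives 165 − 28.4×3.3 = 71.28 → profitable ✗.
Mid-ability (own payoff 102 − 24.2×2.6 = 39.08): to s=0 gives 65 → profitable ✗; to s=3.3 gives 165 − 24.2×3.3 = 85.14 → profitable ✗.
3 of the 6 constraints hold; not an equilibrium.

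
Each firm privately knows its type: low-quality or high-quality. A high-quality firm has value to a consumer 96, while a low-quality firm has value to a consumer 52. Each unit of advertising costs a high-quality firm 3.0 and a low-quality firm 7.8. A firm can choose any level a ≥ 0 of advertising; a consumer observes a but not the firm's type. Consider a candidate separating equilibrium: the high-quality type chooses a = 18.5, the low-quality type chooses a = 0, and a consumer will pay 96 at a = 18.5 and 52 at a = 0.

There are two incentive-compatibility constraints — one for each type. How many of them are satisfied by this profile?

1

High-quality type: signal → 96 − 3.0 × 18.5 = 40.5; deviate to 0 → 52. IC fails (40.5 < 52).
Low-quality type: stay at 0 → 52; mimic → 96 − 7.8 × 18.5 = -48.3. IC holds (52 ≥ -48.3).
1 of 2 constraints hold, so this profile is not an equilibrium.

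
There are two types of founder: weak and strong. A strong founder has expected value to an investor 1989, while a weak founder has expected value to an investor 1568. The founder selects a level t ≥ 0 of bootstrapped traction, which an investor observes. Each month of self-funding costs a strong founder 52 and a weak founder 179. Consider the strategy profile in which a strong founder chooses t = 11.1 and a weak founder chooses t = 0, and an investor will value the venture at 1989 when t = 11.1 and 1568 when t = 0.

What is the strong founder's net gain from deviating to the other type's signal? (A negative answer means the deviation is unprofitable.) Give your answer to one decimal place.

Playing t = 11.1 the strong founder receives 1989 − 52 × 11.1 = 1411.8.
Deviating to t = 0 yields 1568 instead.
Gain from deviating: 1568 − 1411.8 = 156.2.
The gain is positive, so the strong type's incentive-compatibility constraint is violated — this profile is not a separating equilibrium.

156.2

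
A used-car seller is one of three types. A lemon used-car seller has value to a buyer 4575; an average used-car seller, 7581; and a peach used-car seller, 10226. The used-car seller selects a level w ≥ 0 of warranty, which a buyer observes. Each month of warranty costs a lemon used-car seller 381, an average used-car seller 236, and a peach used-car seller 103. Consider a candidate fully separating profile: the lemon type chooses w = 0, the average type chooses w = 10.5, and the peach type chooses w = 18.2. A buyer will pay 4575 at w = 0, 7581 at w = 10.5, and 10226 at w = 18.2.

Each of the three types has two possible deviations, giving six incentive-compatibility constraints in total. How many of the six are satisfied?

5

Lemon (own payoff 4575): to w=10.5 gives 7581 − 381×10.5 = 3580.5 → no gain ✓; to w=18.2 gives 10226 − 381×18.2 = 3291.8 → no gain ✓.
Peach (own payoff 10226 − 103×18.2 = 8351.4): to w=0 gives 4575 → no gain ✓; to w=10.5 gives 7581 − 103×10.5 = 6499.5 → no gain ✓.
Average (own payoff 7581 − 236×10.5 = 5103): to w=0 gives 4575 → no gain ✓; to w=18.2 gives 10226 − 236×18.2 = 5930.8 → profitable ✗.
5 of the 6 constraints hold; not an equilibrium.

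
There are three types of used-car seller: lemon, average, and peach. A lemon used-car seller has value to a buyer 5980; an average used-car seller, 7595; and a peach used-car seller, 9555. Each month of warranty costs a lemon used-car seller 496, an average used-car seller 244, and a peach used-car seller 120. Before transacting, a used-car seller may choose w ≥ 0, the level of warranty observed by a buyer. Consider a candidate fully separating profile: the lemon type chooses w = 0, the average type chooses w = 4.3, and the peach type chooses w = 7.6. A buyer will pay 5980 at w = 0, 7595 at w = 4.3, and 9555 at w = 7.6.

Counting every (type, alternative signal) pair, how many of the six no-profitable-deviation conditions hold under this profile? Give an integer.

Average (own payoff 7595 − 244×4.3 = 6545.8): to w=0 gives 5980 → no gain ✓; to w=7.6 gives 9555 − 244×7.6 = 7700.6 → profitable ✗.
Lemon (own payoff 5980): to w=4.3 gives 7595 − 496×4.3 = 5462.2 → no gain ✓; to w=7.6 gives 9555 − 496×7.6 = 5785.4 → no gain ✓.
Peach (own payoff 9555 − 120×7.6 = 8643): to w=0 gives 5980 → no gain ✓; to w=4.3 gives 7595 − 120×4.3 = 7079 → no gain ✓.
5 of the 6 constraints hold; not an equilibrium.

5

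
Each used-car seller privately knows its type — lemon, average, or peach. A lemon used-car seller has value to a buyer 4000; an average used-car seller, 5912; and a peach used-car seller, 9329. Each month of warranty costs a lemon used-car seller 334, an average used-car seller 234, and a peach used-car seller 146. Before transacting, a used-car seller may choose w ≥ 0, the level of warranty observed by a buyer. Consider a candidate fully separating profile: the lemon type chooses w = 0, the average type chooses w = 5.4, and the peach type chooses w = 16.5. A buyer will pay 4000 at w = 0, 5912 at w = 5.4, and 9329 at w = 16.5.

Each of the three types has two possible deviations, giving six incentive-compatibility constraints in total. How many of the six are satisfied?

Average (own payoff 5912 − 234×5.4 = 4648.4): to w=0 gives 4000 → no gain ✓; to w=16.5 gives 9329 − 234×16.5 = 5468 → profitable ✗.
Lemon (own payoff 4000): to w=5.4 gives 5912 − 334×5.4 = 4108.4 → profitable ✗; to w=16.5 gives 9329 − 334×16.5 = 3818 → no gain ✓.
Peach (own payoff 9329 − 146×16.5 = 6920): to w=0 gives 4000 → no gain ✓; to w=5.4 gives 5912 − 146×5.4 = 5123.6 → no gain ✓.
4 of the 6 constraints hold; not an equilibrium.

4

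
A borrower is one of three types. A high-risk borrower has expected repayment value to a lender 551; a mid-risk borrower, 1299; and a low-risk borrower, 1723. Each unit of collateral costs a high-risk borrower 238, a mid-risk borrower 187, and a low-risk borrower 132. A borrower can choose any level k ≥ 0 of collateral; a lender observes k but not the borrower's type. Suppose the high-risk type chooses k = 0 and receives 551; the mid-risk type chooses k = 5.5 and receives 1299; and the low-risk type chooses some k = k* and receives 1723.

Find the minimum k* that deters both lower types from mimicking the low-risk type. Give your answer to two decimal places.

7.77

High-risk type (on-path payoff 551) won't mimic when 551 ≥ 1723 − 238·k*, i.e. k* ≥ 4.92.
Mid-risk type (on-path payoff 1299 − 187×5.5 = 270.5) won't mimic when 270.5 ≥ 1723 − 187·k*, i.e. k* ≥ 7.77.
Both must hold, so k* = max(4.92, 7.77) = 7.77. The mid-risk type's constraint binds.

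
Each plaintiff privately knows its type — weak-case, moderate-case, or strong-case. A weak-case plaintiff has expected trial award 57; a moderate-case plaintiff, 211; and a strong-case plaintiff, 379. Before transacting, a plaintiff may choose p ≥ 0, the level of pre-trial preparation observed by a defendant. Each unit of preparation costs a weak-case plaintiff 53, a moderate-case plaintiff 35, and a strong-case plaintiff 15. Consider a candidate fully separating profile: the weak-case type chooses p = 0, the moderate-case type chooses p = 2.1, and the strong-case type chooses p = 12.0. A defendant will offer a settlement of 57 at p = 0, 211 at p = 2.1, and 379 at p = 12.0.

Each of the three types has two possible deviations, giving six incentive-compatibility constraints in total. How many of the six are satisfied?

5

Strong-case (own payoff 379 − 15×12.0 = 199): to p=0 gives 57 → no gain ✓; to p=2.1 gives 211 − 15×2.1 = 179.5 → no gain ✓.
Moderate-case (own payoff 211 − 35×2.1 = 137.5): to p=0 gives 57 → no gain ✓; to p=12.0 gives 379 − 35×12.0 = -41 → no gain ✓.
Weak-case (own payoff 57): to p=2.1 gives 211 − 53×2.1 = 99.7 → profitable ✗; to p=12.0 gives 379 − 53×12.0 = -257 → no gain ✓.
5 of the 6 constraints hold; not an equilibrium.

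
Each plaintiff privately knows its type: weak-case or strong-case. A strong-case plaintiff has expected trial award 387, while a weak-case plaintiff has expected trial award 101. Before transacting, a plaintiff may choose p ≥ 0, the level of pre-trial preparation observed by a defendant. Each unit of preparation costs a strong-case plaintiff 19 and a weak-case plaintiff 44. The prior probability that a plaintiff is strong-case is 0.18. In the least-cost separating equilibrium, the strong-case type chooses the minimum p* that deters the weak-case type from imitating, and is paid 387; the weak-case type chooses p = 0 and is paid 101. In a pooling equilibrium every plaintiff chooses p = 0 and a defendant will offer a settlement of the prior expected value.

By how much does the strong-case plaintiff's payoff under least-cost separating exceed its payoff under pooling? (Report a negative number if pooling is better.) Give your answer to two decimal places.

111.02

Least-cost separating signal: p* solves 101 = 387 − 44·p*, so p* = (387 − 101)/44 = 6.5.
Strong-case type's separating payoff: 387 − 19 × p* = 387 − 19 × (387 − 101)/44 = 387 − 5434/44 = 263.5.
Pooling payoff: 0.18 × 387 + 0.82 × 101 = 152.48.
Difference: 263.5 − 152.48 = 111.02.
The strong-case type prefers to separate.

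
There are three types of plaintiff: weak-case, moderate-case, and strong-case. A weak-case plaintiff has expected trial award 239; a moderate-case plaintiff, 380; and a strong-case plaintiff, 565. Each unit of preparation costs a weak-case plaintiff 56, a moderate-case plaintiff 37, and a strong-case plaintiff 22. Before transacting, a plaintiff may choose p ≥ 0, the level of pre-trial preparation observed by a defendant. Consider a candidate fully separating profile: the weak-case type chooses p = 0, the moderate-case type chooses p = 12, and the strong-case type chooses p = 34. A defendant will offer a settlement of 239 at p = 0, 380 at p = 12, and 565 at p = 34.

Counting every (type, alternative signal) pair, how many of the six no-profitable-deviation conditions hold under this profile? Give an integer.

3

Weak-case (own payoff 239): to p=12 gives 380 − 56×12 = -292 → no gain ✓; to p=34 gives 565 − 56×34 = -1339 → no gain ✓.
Moderate-case (own payoff 380 − 37×12 = -64): to p=0 gives 239 → profitable ✗; to p=34 gives 565 − 37×34 = -693 → no gain ✓.
Strong-case (own payoff 565 − 22×34 = -183): to p=0 gives 239 → profitable ✗; to p=12 gives 380 − 22×12 = 116 → profitable ✗.
3 of the 6 constraints hold; not an equilibrium.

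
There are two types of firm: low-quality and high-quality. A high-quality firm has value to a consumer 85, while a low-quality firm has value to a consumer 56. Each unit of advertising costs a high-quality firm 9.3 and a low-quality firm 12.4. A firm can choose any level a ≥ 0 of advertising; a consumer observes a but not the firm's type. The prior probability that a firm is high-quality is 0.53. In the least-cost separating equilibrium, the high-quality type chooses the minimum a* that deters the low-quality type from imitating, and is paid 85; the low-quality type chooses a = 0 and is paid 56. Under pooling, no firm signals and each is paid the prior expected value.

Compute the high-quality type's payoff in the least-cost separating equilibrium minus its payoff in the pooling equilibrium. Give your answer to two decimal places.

-8.12

Least-cost separating signal: a* solves 56 = 85 − 12.4·a*, so a* = (85 − 56)/12.4 ≈ 2.3387.
High-quality type's separating payoff: 85 − 9.3 × a* = 85 − 9.3 × (85 − 56)/12.4 = 85 − 269.7/12.4 = 63.25.
Pooling payoff: 0.53 × 85 + 0.47 × 56 = 71.37.
Difference: 63.25 − 71.37 = -8.12.
The high-quality type would prefer the pooling outcome.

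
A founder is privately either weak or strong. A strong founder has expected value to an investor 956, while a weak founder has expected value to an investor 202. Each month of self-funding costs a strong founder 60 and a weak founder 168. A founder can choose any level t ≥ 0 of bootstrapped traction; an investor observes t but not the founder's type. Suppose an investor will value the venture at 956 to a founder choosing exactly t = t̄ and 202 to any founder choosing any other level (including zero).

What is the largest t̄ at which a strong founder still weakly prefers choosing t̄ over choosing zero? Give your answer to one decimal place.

12.6

Choosing t̄ yields the strong type 956 − 60·t̄; choosing zero yields 202.
The strong type is indifferent at 956 − 60·t̄ = 202, i.e. t̄ = (956 − 202) / 60 ≈ 12.6.
For any t̄ above 12.6 the strong type would rather pool at zero, so separation collapses.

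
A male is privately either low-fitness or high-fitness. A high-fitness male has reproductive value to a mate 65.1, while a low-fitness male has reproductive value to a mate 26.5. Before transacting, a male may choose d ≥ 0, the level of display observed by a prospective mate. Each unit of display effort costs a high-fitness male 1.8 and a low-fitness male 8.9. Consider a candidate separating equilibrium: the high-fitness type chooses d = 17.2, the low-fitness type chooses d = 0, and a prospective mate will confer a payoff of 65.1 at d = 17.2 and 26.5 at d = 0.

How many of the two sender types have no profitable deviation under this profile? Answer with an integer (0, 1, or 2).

2

Low-fitness type: stay at 0 → 26.5; mimic → 65.1 − 8.9 × 17.2 = -87.98. IC holds (26.5 ≥ -87.98).
High-fitness type: signal → 65.1 − 1.8 × 17.2 = 34.14; deviate to 0 → 26.5. IC holds (34.14 ≥ 26.5).
2 of 2 constraints hold, so this is a separating equilibrium.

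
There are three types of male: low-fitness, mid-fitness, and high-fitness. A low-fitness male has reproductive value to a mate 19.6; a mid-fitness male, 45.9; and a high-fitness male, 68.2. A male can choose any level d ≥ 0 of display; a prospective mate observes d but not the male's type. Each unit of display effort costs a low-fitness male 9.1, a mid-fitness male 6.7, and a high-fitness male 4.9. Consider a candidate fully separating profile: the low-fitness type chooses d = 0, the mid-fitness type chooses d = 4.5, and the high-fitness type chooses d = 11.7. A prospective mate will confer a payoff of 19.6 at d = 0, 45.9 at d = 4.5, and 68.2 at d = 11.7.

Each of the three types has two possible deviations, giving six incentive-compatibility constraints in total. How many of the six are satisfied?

3

High-fitness (own payoff 68.2 − 4.9×11.7 = 10.87): to d=0 gives 19.6 → profitable ✗; to d=4.5 gives 45.9 − 4.9×4.5 = 23.85 → profitable ✗.
Mid-fitness (own payoff 45.9 − 6.7×4.5 = 15.75): to d=0 gives 19.6 → profitable ✗; to d=11.7 gives 68.2 − 6.7×11.7 = -10.19 → no gain ✓.
Low-fitness (own payoff 19.6): to d=4.5 gives 45.9 − 9.1×4.5 = 4.95 → no gain ✓; to d=11.7 gives 68.2 − 9.1×11.7 = -38.27 → no gain ✓.
3 of the 6 constraints hold; not an equilibrium.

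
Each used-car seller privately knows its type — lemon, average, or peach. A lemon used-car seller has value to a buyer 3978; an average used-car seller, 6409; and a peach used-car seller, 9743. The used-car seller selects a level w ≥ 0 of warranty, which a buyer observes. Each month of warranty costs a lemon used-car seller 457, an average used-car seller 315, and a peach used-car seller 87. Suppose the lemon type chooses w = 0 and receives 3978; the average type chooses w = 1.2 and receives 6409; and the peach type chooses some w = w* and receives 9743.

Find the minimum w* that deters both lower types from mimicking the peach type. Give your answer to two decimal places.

Lemon type (on-path payoff 3978) won't mimic when 3978 ≥ 9743 − 457·w*, i.e. w* ≥ 12.61.
Average type (on-path payoff 6409 − 315×1.2 = 6031) won't mimic when 6031 ≥ 9743 − 315·w*, i.e. w* ≥ 11.78.
Both must hold, so w* = max(12.61, 11.78) = 12.61. The lemon type's constraint binds.

12.61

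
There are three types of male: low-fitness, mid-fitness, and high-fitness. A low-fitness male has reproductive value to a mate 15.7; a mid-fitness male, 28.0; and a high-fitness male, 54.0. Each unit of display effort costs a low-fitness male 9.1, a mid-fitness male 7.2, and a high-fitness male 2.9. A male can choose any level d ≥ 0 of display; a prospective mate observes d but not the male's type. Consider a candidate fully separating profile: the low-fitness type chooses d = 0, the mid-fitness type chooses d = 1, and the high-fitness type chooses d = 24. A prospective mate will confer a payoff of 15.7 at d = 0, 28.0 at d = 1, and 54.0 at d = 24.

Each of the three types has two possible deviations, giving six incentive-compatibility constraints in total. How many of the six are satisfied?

High-fitness (own payoff 54.0 − 2.9×24 = -15.6): to d=0 gives 15.7 → profitable ✗; to d=1 gives 28.0 − 2.9×1 = 25.1 → profitable ✗.
Mid-fitness (own payoff 28.0 − 7.2×1 = 20.8): to d=0 gives 15.7 → no gain ✓; to d=24 gives 54.0 − 7.2×24 = -118.8 → no gain ✓.
Low-fitness (own payoff 15.7): to d=1 gives 28.0 − 9.1×1 = 18.9 → profitable ✗; to d=24 gives 54.0 − 9.1×24 = -164.4 → no gain ✓.
3 of the 6 constraints hold; not an equilibrium.

3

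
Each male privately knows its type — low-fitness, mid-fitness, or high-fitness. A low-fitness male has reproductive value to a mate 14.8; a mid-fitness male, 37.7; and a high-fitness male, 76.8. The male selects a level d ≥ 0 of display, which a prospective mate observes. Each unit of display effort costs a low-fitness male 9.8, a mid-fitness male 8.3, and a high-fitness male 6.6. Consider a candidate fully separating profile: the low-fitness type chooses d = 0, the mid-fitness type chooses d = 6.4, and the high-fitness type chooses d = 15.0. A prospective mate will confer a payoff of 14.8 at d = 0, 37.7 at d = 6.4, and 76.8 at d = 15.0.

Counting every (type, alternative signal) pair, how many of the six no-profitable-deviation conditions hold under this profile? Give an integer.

Low-fitness (own payoff 14.8): to d=6.4 gives 37.7 − 9.8×6.4 = -25.02 → no gain ✓; to d=15.0 gives 76.8 − 9.8×15.0 = -70.2 → no gain ✓.
High-fitness (own payoff 76.8 − 6.6×15.0 = -22.2): to d=0 gives 14.8 → profitable ✗; to d=6.4 gives 37.7 − 6.6×6.4 = -4.54 → profitable ✗.
Mid-fitness (own payoff 37.7 − 8.3×6.4 = -15.42): to d=0 gives 14.8 → profitable ✗; to d=15.0 gives 76.8 − 8.3×15.0 = -47.7 → no gain ✓.
3 of the 6 constraints hold; not an equilibrium.

3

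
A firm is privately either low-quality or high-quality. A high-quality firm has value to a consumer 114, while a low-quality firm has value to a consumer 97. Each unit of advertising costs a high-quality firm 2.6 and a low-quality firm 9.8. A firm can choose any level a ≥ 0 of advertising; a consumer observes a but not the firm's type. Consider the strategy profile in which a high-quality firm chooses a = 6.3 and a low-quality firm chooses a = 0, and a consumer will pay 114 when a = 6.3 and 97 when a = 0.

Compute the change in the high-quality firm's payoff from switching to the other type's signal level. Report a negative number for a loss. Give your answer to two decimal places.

-0.62

Playing a = 6.3 the high-quality firm receives 114 − 2.6 × 6.3 = 97.62.
Deviating to a = 0 yields 97 instead.
Gain from deviating: 97 − 97.62 = -0.62.
The gain is negative, so the high-quality type's incentive-compatibility constraint is satisfied.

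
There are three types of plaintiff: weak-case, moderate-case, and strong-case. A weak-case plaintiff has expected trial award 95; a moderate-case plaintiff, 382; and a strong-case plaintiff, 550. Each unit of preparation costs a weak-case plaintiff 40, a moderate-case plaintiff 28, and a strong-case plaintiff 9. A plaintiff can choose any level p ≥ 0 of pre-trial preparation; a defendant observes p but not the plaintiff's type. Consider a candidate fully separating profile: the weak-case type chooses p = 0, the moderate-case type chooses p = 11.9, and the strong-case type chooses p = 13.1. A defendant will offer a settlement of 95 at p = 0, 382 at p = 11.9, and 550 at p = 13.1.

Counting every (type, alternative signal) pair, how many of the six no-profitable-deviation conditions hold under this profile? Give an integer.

4

Weak-case (own payoff 95): to p=11.9 gives 382 − 40×11.9 = -94 → no gain ✓; to p=13.1 gives 550 − 40×13.1 = 26 → no gain ✓.
Strong-case (own payoff 550 − 9×13.1 = 432.1): to p=0 gives 95 → no gain ✓; to p=11.9 gives 382 − 9×11.9 = 274.9 → no gain ✓.
Moderate-case (own payoff 382 − 28×11.9 = 48.8): to p=0 gives 95 → profitable ✗; to p=13.1 gives 550 − 28×13.1 = 183.2 → profitable ✗.
4 of the 6 constraints hold; not an equilibrium.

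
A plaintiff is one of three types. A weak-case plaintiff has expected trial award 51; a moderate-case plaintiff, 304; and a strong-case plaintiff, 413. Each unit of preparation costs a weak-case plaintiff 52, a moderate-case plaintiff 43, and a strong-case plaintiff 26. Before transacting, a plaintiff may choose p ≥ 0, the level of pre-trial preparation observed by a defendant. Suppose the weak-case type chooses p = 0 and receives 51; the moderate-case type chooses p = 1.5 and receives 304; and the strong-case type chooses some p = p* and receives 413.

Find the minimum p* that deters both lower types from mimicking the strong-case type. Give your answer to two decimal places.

6.96

Moderate-case type (on-path payoff 304 − 43×1.5 = 239.5) won't mimic when 239.5 ≥ 413 − 43·p*, i.e. p* ≥ 4.03.
Weak-case type (on-path payoff 51) won't mimic when 51 ≥ 413 − 52·p*, i.e. p* ≥ 6.96.
Both must hold, so p* = max(6.96, 4.03) = 6.96. The weak-case type's constraint binds.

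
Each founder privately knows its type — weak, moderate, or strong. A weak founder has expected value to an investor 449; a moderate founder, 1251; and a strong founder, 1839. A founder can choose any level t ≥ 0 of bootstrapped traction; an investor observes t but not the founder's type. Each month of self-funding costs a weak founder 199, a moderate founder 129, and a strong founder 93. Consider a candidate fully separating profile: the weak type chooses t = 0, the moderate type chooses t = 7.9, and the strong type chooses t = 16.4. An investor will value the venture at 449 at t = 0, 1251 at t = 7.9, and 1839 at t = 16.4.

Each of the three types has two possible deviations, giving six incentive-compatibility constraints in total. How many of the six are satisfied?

Strong (own payoff 1839 − 93×16.4 = 313.8): to t=0 gives 449 → profitable ✗; to t=7.9 gives 1251 − 93×7.9 = 516.3 → profitable ✗.
Weak (own payoff 449): to t=7.9 gives 1251 − 199×7.9 = -321.1 → no gain ✓; to t=16.4 gives 1839 − 199×16.4 = -1424.6 → no gain ✓.
Moderate (own payoff 1251 − 129×7.9 = 231.9): to t=0 gives 449 → profitable ✗; to t=16.4 gives 1839 − 129×16.4 = -276.6 → no gain ✓.
3 of the 6 constraints hold; not an equilibrium.

3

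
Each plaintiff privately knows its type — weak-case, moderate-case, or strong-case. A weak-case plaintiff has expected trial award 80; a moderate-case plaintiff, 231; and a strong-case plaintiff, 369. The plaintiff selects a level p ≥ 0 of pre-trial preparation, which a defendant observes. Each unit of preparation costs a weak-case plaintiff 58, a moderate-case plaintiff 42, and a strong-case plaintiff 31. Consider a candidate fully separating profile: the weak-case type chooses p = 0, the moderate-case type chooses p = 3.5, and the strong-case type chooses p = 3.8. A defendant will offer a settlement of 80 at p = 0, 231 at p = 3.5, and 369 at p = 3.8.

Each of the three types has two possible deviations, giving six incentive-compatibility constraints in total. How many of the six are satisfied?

4

Weak-case (own payoff 80): to p=3.5 gives 231 − 58×3.5 = 28 → no gain ✓; to p=3.8 gives 369 − 58×3.8 = 148.6 → profitable ✗.
Strong-case (own payoff 369 − 31×3.8 = 251.2): to p=0 gives 80 → no gain ✓; to p=3.5 gives 231 − 31×3.5 = 122.5 → no gain ✓.
Moderate-case (own payoff 231 − 42×3.5 = 84): to p=0 gives 80 → no gain ✓; to p=3.8 gives 369 − 42×3.8 = 209.4 → profitable ✗.
4 of the 6 constraints hold; not an equilibrium.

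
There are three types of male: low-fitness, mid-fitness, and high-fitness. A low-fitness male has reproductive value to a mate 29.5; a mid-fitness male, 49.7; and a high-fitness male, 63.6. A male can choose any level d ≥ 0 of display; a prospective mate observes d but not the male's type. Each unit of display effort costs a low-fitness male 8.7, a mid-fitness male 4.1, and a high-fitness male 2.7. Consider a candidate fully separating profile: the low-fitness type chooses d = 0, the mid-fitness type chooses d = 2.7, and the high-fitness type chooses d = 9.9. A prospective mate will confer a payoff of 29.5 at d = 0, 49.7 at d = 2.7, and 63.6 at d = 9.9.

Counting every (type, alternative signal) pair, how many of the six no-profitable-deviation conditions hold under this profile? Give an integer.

High-fitness (own payoff 63.6 − 2.7×9.9 = 36.87): to d=0 gives 29.5 → no gain ✓; to d=2.7 gives 49.7 − 2.7×2.7 = 42.41 → profitable ✗.
Mid-fitness (own payoff 49.7 − 4.1×2.7 = 38.63): to d=0 gives 29.5 → no gain ✓; to d=9.9 gives 63.6 − 4.1×9.9 = 23.01 → no gain ✓.
Low-fitness (own payoff 29.5): to d=2.7 gives 49.7 − 8.7×2.7 = 26.21 → no gain ✓; to d=9.9 gives 63.6 − 8.7×9.9 = -22.53 → no gain ✓.
5 of the 6 constraints hold; not an equilibrium.

5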